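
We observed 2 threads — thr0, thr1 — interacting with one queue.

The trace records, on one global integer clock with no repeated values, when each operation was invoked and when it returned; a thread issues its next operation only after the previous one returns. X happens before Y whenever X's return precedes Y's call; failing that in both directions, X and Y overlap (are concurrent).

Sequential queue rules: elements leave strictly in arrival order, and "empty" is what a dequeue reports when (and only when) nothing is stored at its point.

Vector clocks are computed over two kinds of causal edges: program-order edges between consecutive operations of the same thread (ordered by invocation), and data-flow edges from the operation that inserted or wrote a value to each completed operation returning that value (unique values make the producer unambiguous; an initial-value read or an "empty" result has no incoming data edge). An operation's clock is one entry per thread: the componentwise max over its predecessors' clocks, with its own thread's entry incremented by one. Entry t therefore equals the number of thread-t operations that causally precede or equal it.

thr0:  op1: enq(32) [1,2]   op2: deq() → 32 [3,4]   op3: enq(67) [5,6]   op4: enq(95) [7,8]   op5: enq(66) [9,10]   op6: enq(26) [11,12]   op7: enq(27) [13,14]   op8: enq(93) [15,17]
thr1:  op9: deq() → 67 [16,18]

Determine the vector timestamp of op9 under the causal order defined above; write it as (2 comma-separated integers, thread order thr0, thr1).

root op op1, invoked 1: fresh clock plus thr0's own tick → (1, 0)
invoked at 3, op2 merges VC(op1)=(1, 0) and bumps thr0's slot → (2, 0)
invoked at 5, op3 merges VC(op2)=(2, 0) and bumps thr0's slot → (3, 0)
invoked at 16, op9 merges VC(op3)=(3, 0) and bumps thr1's slot → (3, 1)
invoked at 7, op4 merges VC(op3)=(3, 0) and bumps thr0's slot → (4, 0)
invoked at 9, op5 merges VC(op4)=(4, 0) and bumps thr0's slot → (5, 0)
invoked at 11, op6 merges VC(op5)=(5, 0) and bumps thr0's slot → (6, 0)
invoked at 13, op7 merges VC(op6)=(6, 0) and bumps thr0's slot → (7, 0)
invoked at 15, op8 merges VC(op7)=(7, 0) and bumps thr0's slot → (8, 0)
target: VC(op9) = (3, 1)

(3, 1)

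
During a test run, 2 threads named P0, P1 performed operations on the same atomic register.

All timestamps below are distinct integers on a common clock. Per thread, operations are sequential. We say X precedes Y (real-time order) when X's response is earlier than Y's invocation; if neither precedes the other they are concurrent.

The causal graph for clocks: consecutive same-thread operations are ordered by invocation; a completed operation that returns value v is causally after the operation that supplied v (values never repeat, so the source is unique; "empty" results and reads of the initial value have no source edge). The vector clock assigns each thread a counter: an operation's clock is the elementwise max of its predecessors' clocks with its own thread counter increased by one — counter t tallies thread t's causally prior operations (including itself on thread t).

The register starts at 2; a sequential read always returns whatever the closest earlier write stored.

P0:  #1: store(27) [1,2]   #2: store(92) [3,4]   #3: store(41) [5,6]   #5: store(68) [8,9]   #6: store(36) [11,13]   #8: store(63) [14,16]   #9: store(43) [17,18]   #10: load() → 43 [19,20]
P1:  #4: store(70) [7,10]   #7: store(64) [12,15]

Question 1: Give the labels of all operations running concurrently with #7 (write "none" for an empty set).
#6, #8

#7 runs from 12 to 15; window-overlapping ops are concurrent
#1 [1,2]: before
#2 [3,4]: before
#3 [5,6]: before
#4 [7,10]: before
#5 [8,9]: before
#6 [11,13]: concurrent
#8 [14,16]: concurrent
#9 [17,18]: after
#10 [19,20]: after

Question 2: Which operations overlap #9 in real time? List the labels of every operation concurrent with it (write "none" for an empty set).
none

#9 spans [17,18]: anything still running between times 17 and 18 counts as concurrent
#1 [1,2]: before
#2 [3,4]: before
#3 [5,6]: before
#4 [7,10]: before
#5 [8,9]: before
#6 [11,13]: before
#7 [12,15]: before
#8 [14,16]: before
#10 [19,20]: after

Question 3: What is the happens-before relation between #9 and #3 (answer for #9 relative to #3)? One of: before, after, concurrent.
after

#9 spans [17,18], #3 spans [5,6]
resp(#3)=6 < inv(#9)=17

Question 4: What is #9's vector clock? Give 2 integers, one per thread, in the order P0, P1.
(7, 0)

invoked at 7, #4 has no predecessors; its own P1 bump gives (0, 1)
invoked at 1, #1 has no predecessors; its own P0 bump gives (1, 0)
#7, invoked 12, takes VC(#4)=(0, 1) under max, adds 1 for P1 → (0, 2)
#2, invoked 3, takes VC(#1)=(1, 0) under max, adds 1 for P0 → (2, 0)
#3, invoked 5, takes VC(#2)=(2, 0) under max, adds 1 for P0 → (3, 0)
#5, invoked 8, takes VC(#3)=(3, 0) under max, adds 1 for P0 → (4, 0)
#6, invoked 11, takes VC(#5)=(4, 0) under max, adds 1 for P0 → (5, 0)
#8, invoked 14, takes VC(#6)=(5, 0) under max, adds 1 for P0 → (6, 0)
#9, invoked 17, takes VC(#8)=(6, 0) under max, adds 1 for P0 → (7, 0)
#10, invoked 19, takes VC(#9)=(7, 0) under max, adds 1 for P0 → (8, 0)
target: VC(#9) = (7, 0)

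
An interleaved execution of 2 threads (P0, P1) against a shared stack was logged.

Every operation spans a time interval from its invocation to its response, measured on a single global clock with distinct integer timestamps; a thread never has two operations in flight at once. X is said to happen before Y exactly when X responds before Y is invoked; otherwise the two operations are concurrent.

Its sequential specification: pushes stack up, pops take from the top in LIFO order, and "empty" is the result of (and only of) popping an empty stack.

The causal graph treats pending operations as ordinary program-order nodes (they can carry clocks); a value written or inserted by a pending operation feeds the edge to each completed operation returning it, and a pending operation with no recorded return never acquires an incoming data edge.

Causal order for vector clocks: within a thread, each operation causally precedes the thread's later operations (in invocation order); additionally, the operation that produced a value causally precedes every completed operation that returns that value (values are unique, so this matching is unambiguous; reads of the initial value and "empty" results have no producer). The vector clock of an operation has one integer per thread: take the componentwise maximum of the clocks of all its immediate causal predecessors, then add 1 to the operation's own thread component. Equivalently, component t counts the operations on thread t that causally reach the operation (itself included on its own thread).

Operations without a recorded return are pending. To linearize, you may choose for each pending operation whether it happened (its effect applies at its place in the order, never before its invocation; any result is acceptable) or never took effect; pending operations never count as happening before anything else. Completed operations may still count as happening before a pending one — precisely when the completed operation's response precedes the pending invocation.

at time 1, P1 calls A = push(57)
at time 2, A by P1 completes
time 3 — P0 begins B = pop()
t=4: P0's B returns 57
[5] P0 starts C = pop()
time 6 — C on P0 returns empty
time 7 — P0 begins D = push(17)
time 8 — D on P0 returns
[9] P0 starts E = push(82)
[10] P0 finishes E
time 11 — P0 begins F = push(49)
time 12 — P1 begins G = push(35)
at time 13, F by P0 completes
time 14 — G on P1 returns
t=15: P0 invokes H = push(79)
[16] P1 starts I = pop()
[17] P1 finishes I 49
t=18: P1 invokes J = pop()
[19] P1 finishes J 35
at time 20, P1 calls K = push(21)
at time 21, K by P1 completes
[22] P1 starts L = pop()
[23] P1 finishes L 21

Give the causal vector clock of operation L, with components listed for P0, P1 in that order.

root op A, invoked 1: fresh clock plus P1's own tick → (0, 1)
G (invocation 12): componentwise max over VC(A)=(0, 1), +1 at P1, giving (0, 2)
B (invocation 3): componentwise max over VC(A)=(0, 1), +1 at P0, giving (1, 1)
C (invocation 5): componentwise max over VC(B)=(1, 1), +1 at P0, giving (2, 1)
D (invocation 7): componentwise max over VC(C)=(2, 1), +1 at P0, giving (3, 1)
E (invocation 9): componentwise max over VC(D)=(3, 1), +1 at P0, giving (4, 1)
F (invocation 11): componentwise max over VC(E)=(4, 1), +1 at P0, giving (5, 1)
H (invocation 15): componentwise max over VC(F)=(5, 1), +1 at P0, giving (6, 1)
I (invocation 16): componentwise max over VC(F)=(5, 1), VC(G)=(0, 2), +1 at P1, giving (5, 3)
J (invocation 18): componentwise max over VC(G)=(0, 2), VC(I)=(5, 3), +1 at P1, giving (5, 4)
K (invocation 20): componentwise max over VC(J)=(5, 4), +1 at P1, giving (5, 5)
L (invocation 22): componentwise max over VC(K)=(5, 5), +1 at P1, giving (5, 6)
target: VC(L) = (5, 6)

(5, 6)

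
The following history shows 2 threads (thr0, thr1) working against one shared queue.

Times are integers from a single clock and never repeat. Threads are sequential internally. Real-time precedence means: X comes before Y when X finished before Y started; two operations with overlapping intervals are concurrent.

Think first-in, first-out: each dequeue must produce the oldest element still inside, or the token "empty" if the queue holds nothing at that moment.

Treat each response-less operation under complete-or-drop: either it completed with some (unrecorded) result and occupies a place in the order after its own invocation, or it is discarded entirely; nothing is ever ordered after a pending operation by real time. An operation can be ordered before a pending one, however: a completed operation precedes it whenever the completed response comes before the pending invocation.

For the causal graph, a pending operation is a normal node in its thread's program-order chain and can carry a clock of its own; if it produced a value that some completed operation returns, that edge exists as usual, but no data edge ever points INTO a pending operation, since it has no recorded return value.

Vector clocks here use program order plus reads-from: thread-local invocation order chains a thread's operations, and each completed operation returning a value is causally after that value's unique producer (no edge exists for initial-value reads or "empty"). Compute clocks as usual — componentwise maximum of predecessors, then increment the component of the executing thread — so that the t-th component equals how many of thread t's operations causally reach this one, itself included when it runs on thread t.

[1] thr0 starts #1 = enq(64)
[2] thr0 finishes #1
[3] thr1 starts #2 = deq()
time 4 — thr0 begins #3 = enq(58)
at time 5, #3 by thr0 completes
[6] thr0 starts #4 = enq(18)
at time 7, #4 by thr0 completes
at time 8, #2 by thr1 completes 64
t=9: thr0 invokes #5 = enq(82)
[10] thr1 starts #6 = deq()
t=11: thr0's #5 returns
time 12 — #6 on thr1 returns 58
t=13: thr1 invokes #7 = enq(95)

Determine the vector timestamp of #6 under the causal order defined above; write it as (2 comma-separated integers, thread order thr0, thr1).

root op #1, invoked 1: fresh clock plus thr0's own tick → (1, 0)
#2 (invocation 3): componentwise max over VC(#1)=(1, 0), +1 at thr1, giving (1, 1)
#3 (invocation 4): componentwise max over VC(#1)=(1, 0), +1 at thr0, giving (2, 0)
#4 (invocation 6): componentwise max over VC(#3)=(2, 0), +1 at thr0, giving (3, 0)
#6 (invocation 10): componentwise max over VC(#2)=(1, 1), VC(#3)=(2, 0), +1 at thr1, giving (2, 2)
#5 (invocation 9): componentwise max over VC(#4)=(3, 0), +1 at thr0, giving (4, 0)
#7 (invocation 13): componentwise max over VC(#6)=(2, 2), +1 at thr1, giving (2, 3)
target: VC(#6) = (2, 2)

(2, 2)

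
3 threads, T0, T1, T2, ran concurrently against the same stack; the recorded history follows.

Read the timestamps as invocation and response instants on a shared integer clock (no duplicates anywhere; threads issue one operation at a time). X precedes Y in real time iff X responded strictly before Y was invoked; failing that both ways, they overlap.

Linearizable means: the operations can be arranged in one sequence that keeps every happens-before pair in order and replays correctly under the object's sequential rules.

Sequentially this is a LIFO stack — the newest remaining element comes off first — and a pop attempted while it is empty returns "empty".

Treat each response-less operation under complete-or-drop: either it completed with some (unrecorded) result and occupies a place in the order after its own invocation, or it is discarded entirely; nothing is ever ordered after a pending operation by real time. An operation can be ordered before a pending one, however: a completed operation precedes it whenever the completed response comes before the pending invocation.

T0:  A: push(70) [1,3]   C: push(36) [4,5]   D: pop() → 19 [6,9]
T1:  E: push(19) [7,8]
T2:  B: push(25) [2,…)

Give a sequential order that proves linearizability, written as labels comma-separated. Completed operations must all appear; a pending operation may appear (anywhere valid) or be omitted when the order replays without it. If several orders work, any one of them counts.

after step 1 (A push(70)): stack <70>
after step 2 (B push(25) (pending, included)): stack <70,25>
after step 3 (C push(36)): stack <70,25,36>
after step 4 (E push(19)): stack <70,25,36,19>
after step 5 (D pop() → 19): stack <70,25,36>

A, B, C, E, D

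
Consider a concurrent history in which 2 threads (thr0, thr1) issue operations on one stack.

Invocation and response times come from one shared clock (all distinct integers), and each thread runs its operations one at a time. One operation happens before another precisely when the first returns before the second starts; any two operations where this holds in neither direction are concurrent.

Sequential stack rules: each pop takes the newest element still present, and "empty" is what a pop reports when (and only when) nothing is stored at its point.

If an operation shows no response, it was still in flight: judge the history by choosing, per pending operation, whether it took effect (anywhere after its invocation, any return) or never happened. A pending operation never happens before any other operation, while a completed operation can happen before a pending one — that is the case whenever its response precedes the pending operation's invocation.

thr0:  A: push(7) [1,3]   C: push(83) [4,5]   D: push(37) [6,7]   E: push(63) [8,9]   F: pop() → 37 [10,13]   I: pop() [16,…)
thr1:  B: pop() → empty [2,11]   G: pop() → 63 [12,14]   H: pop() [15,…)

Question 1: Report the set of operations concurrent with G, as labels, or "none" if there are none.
Answer: F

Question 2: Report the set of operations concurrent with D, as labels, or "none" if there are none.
Answer: B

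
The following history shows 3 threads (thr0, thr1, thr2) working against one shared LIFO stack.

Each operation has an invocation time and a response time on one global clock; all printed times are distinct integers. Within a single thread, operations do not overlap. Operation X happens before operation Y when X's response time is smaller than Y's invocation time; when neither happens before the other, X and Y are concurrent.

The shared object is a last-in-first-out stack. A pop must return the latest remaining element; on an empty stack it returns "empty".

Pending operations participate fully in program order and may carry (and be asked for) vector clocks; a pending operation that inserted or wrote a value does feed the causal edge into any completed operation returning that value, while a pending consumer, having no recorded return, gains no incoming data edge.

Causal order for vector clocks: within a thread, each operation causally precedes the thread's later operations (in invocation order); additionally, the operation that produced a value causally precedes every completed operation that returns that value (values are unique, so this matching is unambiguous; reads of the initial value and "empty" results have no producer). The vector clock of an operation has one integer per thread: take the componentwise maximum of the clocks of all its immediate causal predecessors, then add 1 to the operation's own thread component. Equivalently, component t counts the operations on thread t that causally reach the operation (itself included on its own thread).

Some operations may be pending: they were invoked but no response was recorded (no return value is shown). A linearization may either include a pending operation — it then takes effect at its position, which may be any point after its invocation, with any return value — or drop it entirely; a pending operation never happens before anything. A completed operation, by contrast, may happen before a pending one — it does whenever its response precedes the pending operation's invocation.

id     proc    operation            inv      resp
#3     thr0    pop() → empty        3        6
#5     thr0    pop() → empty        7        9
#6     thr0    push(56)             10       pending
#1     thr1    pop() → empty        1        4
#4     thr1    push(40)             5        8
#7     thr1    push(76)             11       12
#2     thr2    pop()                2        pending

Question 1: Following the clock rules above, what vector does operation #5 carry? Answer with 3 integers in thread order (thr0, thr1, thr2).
#2, invoked 2, has no incoming edges; only thr2's bump applies → (0, 0, 1)
#1, invoked 1, has no incoming edges; only thr1's bump applies → (0, 1, 0)
#3, invoked 3, has no incoming edges; only thr0's bump applies → (1, 0, 0)
invoked at 5, #4 merges VC(#1)=(0, 1, 0) and bumps thr1's slot → (0, 2, 0)
invoked at 7, #5 merges VC(#3)=(1, 0, 0) and bumps thr0's slot → (2, 0, 0)
invoked at 11, #7 merges VC(#4)=(0, 2, 0) and bumps thr1's slot → (0, 3, 0)
invoked at 10, #6 merges VC(#5)=(2, 0, 0) and bumps thr0's slot → (3, 0, 0)
target: VC(#5) = (2, 0, 0)

(2, 0, 0)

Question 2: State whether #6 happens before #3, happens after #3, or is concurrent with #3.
#6 spans [10,…), #3 spans [3,6]
resp(#3)=6 < inv(#6)=10

after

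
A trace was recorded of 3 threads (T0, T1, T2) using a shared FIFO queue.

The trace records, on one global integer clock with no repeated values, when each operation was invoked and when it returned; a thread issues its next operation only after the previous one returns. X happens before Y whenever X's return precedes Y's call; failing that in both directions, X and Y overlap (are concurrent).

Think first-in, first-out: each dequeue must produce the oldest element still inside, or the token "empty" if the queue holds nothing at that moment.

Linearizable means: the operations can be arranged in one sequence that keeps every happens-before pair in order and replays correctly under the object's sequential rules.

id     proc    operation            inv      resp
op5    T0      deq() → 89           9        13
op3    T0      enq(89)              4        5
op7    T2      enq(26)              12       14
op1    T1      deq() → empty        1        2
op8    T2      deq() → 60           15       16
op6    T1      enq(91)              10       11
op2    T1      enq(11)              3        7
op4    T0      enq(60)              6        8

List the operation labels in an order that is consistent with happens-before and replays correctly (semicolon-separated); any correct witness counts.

after step 1 (op1 deq() → empty): queue <>
after step 2 (op3 enq(89)): queue <89>
after step 3 (op4 enq(60)): queue <89,60>
after step 4 (op2 enq(11)): queue <89,60,11>
after step 5 (op5 deq() → 89): queue <60,11>
after step 6 (op6 enq(91)): queue <60,11,91>
after step 7 (op7 enq(26)): queue <60,11,91,26>
after step 8 (op8 deq() → 60): queue <11,91,26>

op1; op3; op4; op2; op5; op6; op7; op8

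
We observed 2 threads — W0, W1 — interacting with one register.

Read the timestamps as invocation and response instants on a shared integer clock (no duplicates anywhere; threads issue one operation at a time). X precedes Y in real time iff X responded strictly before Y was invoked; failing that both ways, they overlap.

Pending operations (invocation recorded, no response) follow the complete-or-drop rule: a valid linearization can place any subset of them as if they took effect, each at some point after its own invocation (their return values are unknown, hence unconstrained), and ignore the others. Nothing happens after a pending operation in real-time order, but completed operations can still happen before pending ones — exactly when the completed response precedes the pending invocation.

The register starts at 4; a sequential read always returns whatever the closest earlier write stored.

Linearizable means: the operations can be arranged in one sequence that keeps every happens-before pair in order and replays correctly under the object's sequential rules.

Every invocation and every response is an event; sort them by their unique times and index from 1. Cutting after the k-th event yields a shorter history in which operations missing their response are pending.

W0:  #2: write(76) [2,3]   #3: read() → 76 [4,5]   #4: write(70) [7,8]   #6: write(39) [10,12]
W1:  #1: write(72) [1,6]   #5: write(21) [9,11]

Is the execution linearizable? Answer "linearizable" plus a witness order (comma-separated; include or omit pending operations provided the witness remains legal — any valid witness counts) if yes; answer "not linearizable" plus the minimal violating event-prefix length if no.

linearizable — witness: #1, #2, #3, #4, #5, #6

step 1: #1 write(72) — value 72
step 2: #2 write(76) — value 76
step 3: #3 read() → 76 — value 76
step 4: #4 write(70) — value 70
step 5: #5 write(21) — value 21
step 6: #6 write(39) — value 39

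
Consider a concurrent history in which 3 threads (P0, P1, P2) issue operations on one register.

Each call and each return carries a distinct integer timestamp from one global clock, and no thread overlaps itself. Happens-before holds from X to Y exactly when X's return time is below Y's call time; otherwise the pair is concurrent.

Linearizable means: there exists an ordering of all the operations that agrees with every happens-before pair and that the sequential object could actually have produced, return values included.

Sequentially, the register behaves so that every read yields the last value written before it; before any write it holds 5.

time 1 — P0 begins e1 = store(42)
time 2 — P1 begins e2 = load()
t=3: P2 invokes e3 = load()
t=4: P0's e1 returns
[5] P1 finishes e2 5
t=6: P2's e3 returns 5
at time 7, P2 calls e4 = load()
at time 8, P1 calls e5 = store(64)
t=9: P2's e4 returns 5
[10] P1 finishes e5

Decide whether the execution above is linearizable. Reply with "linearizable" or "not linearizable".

not linearizable

the violation lands at event 9, e4's response at time 9: events 1..8 linearize, events 1..9 do not
checked exhaustively: 6 real-time-consistent orders of 4 completed operations, zero legal register replays
no completion choice of the 1 pending operation (e5) rescues it — every subset was tried
e.g. e1, e2, e3, e4 (pending dropped): illegal at step 2, since e2 load() → 5 cannot apply there
e.g. e1, e3, e2, e4 (pending dropped): illegal at step 2, since e3 load() → 5 cannot apply there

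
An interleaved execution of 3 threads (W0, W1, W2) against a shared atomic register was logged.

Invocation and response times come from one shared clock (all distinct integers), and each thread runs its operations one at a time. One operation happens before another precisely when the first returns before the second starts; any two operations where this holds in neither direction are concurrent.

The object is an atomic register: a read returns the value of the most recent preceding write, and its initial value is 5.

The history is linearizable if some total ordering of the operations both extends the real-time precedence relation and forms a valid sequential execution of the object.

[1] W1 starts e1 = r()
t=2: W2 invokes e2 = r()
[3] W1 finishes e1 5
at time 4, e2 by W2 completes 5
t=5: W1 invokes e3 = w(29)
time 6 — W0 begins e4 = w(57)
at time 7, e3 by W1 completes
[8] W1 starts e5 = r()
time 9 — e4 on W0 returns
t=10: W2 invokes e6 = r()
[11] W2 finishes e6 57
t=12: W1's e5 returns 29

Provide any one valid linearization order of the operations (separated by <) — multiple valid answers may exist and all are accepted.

after step 1 (e1 r() → 5): value 5
after step 2 (e2 r() → 5): value 5
after step 3 (e3 w(29)): value 29
after step 4 (e5 r() → 29): value 29
after step 5 (e4 w(57)): value 57
after step 6 (e6 r() → 57): value 57

e1 < e2 < e3 < e5 < e4 < e6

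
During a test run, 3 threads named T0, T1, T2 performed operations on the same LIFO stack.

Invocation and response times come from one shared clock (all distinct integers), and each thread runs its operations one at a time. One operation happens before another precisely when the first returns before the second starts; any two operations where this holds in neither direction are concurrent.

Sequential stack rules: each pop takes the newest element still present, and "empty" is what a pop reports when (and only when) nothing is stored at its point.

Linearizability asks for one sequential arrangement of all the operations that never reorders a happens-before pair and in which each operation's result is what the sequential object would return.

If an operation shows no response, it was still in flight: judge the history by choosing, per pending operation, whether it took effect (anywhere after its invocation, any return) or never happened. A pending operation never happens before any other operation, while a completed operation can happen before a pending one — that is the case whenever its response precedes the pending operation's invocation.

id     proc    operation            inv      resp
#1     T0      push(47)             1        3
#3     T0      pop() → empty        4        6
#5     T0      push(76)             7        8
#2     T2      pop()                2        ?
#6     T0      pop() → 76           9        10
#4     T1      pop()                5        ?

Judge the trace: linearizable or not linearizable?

linearizable

a witness: #1, #2, #3, #4, #5, #6
1. #1 push(47), leaving stack <47>
2. #2 pop() (pending, included), leaving stack <>
3. #3 pop() → empty, leaving stack <>
4. #4 pop() (pending, included), leaving stack <>
5. #5 push(76), leaving stack <76>
6. #6 pop() → 76, leaving stack <>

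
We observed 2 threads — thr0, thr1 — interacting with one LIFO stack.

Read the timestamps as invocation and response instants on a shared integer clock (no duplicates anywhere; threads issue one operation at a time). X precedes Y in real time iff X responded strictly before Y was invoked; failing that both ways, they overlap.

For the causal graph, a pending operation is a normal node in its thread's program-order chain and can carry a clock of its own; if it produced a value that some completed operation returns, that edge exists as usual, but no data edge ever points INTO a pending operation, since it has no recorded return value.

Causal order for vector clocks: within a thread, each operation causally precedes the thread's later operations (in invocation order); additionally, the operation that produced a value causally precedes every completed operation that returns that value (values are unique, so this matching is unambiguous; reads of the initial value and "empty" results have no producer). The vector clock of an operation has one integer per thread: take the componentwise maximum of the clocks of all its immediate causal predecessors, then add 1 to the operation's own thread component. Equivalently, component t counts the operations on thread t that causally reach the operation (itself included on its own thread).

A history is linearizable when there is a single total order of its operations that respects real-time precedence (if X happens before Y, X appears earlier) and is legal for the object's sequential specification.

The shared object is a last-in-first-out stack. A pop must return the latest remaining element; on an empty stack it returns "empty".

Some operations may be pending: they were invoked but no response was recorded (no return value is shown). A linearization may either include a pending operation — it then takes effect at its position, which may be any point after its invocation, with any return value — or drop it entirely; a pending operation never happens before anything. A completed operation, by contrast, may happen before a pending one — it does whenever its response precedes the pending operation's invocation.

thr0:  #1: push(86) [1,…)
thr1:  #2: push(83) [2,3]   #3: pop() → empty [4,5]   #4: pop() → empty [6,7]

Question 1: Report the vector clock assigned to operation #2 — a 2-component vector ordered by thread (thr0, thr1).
invoked at 2, #2 has no predecessors; its own thr1 bump gives (0, 1)
invoked at 1, #1 has no predecessors; its own thr0 bump gives (1, 0)
VC(#3, invoked at 4): max of VC(#2)=(0, 1), then +1 on thread thr1 → (0, 2)
VC(#4, invoked at 6): max of VC(#3)=(0, 2), then +1 on thread thr1 → (0, 3)
target: VC(#2) = (0, 1)

(0, 1)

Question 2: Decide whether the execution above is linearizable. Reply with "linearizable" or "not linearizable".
cut after 4 events: linearizable; cut after 5 events (#3 responds, time 5): not linearizable
a single order respects real time; the 2 completed LIFO stack operations fail replay along it
no escape via the 1 pending operation (#1): every completion choice fails
for example #2, #3 (pending dropped) fails at step 2: #3 pop() → empty is not legal there

not linearizable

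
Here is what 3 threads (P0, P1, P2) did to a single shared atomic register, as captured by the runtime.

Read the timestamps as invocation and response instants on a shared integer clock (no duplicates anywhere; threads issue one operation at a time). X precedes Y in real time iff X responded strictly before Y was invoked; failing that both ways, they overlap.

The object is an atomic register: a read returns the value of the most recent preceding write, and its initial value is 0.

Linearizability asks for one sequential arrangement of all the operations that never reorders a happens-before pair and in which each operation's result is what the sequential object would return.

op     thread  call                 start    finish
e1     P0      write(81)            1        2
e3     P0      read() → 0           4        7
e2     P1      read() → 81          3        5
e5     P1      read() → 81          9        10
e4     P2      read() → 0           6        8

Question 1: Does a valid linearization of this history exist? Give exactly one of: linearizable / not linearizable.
events 1..6 are fine; event 7 — the response of e3 at time 7 — makes the prefix non-linearizable
2 orders of the 3 completed atomic register ops respect real time; none is legal
include/drop combinations of the 1 pending operation (e4) were all tried; none helps
one such order, e1, e2, e3 (pending dropped), breaks at step 3 where e3 read() → 0 is illegal
one such order, e1, e3, e2 (pending dropped), breaks at step 2 where e3 read() → 0 is illegal

not linearizable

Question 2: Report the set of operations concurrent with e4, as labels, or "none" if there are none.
Answer: e3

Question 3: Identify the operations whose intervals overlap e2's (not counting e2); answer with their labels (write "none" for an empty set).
Answer: e3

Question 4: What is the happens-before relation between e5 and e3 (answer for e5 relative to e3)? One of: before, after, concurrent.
Answer: after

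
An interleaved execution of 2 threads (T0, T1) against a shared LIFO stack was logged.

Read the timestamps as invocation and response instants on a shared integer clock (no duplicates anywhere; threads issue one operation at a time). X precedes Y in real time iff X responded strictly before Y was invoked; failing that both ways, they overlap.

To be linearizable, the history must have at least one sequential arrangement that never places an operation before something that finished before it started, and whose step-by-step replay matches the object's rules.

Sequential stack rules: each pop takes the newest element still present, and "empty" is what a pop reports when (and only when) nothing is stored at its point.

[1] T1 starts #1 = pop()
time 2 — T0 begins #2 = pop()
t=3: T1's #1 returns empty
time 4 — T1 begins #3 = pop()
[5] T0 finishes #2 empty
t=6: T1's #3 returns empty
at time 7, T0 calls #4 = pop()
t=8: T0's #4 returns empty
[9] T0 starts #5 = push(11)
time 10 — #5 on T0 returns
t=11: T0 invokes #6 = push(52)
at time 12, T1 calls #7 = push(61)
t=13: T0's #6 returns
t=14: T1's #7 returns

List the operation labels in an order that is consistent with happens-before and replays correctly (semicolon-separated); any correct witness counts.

step 1: #1 pop() → empty — stack <>
step 2: #2 pop() → empty — stack <>
step 3: #3 pop() → empty — stack <>
step 4: #4 pop() → empty — stack <>
step 5: #5 push(11) — stack <11>
step 6: #6 push(52) — stack <11,52>
step 7: #7 push(61) — stack <11,52,61>

#1; #2; #3; #4; #5; #6; #7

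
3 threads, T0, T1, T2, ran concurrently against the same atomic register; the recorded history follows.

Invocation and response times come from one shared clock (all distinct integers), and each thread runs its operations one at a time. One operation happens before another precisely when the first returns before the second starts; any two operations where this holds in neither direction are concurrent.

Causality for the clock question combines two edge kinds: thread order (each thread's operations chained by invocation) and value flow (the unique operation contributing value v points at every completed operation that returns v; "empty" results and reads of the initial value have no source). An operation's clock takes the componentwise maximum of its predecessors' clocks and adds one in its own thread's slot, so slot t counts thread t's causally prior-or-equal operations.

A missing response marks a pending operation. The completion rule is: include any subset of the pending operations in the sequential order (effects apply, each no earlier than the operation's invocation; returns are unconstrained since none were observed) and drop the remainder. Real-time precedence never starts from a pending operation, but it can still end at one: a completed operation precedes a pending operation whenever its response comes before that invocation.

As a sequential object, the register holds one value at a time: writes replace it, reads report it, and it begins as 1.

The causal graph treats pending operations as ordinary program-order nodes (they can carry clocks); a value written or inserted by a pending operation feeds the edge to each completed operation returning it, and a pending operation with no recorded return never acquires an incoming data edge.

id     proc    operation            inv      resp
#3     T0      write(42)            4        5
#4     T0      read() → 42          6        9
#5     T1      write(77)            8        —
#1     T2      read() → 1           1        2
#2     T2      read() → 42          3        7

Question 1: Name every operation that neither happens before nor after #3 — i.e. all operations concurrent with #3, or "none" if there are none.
#3 spans [4,5]: anything still running between times 4 and 5 counts as concurrent
#1 [1,2]: before
#2 [3,7]: concurrent
#4 [6,9]: after
#5 [8,…): after

#2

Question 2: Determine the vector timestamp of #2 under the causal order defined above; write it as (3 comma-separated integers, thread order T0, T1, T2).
invoked at 1, #1 has no predecessors; its own T2 bump gives (0, 0, 1)
invoked at 8, #5 has no predecessors; its own T1 bump gives (0, 1, 0)
invoked at 4, #3 has no predecessors; its own T0 bump gives (1, 0, 0)
#4, invoked 6, takes VC(#3)=(1, 0, 0) under max, adds 1 for T0 → (2, 0, 0)
#2, invoked 3, takes VC(#1)=(0, 0, 1), VC(#3)=(1, 0, 0) under max, adds 1 for T2 → (1, 0, 2)
target: VC(#2) = (1, 0, 2)

(1, 0, 2)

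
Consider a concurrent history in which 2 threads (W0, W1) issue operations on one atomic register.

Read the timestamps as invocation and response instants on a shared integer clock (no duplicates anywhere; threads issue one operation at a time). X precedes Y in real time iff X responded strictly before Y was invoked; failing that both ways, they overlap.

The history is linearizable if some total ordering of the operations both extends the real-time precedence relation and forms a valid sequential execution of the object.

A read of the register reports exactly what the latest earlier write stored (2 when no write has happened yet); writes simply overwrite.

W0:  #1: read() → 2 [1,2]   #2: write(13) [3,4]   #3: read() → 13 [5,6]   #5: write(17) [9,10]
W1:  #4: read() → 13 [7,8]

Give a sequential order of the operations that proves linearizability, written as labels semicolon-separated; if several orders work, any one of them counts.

1. #1 read() → 2, leaving value 2
2. #2 write(13), leaving value 13
3. #3 read() → 13, leaving value 13
4. #4 read() → 13, leaving value 13
5. #5 write(17), leaving value 17

#1; #2; #3; #4; #5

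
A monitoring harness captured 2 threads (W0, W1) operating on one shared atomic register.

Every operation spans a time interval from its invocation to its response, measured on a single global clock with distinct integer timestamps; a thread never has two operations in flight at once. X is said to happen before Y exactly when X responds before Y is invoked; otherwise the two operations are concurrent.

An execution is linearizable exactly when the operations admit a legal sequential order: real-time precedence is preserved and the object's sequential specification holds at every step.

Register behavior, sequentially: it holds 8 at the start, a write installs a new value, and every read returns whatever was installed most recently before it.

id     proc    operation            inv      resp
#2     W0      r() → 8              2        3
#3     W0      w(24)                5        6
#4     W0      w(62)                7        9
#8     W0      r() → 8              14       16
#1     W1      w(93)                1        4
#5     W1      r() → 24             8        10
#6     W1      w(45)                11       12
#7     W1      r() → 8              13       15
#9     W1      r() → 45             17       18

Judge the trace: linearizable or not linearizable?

the violation lands at event 15, #7's response at time 15: events 1..14 linearize, events 1..15 do not
checked exhaustively: 4 real-time-consistent orders of 7 completed operations, zero legal atomic register replays
including or dropping the 1 pending operation (#8) in any combination fails
e.g. #1, #2, #3, #4, #5, #6, #7 (pending dropped): illegal at step 2, since #2 r() → 8 cannot apply there
e.g. #1, #2, #3, #5, #4, #6, #7 (pending dropped): illegal at step 2, since #2 r() → 8 cannot apply there

not linearizable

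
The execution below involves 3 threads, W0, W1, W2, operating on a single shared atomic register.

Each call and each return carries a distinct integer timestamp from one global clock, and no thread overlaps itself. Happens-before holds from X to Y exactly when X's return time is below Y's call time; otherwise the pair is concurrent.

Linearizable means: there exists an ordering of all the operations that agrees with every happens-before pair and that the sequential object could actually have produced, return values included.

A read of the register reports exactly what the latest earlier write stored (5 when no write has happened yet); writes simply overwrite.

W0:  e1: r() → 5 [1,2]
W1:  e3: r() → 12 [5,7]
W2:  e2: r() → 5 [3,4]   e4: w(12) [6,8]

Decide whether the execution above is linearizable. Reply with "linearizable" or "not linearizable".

one valid linearization: e1, e2, e4, e3
after step 1 (e1 r() → 5): value 5
after step 2 (e2 r() → 5): value 5
after step 3 (e4 w(12)): value 12
after step 4 (e3 r() → 12): value 12

linearizable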